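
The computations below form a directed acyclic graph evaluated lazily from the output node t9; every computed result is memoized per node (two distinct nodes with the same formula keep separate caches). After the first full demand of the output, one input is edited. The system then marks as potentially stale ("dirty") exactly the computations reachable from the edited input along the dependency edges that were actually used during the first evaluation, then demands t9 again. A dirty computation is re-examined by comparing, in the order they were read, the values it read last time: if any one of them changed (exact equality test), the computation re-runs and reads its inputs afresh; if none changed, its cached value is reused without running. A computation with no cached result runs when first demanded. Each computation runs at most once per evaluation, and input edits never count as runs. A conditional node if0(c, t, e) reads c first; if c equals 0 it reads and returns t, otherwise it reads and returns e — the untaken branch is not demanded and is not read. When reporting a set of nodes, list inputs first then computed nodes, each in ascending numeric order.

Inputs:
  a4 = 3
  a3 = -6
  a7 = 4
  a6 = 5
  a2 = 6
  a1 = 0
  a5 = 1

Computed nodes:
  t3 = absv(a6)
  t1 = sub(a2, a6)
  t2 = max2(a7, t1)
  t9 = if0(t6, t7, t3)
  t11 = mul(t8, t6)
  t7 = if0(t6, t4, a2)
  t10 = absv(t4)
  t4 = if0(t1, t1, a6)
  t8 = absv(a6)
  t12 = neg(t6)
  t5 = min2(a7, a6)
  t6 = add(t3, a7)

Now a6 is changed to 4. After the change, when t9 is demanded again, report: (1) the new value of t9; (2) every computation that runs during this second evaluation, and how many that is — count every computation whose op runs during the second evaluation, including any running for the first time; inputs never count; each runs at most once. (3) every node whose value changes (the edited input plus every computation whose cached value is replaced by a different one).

Demanding t9 again yields 4.
3 computations run: t3, t6, t9.
The nodes whose values change: a6, t3, t6, t9.

First demand of the output computes:
  t3 = absv(5) = 5
  t6 = add(5, 4) = 9
  t9 = if0(t6=9 -> else branch t3) = 5

After the edit, cleaning proceeds:
  t3: a read changed (a6 5->4) — executes, giving 4.
  t6: a read changed (t3 5->4) — executes, giving 8.
  t9: a read changed (t6 9->8; t3 5->4) — executes, giving 4.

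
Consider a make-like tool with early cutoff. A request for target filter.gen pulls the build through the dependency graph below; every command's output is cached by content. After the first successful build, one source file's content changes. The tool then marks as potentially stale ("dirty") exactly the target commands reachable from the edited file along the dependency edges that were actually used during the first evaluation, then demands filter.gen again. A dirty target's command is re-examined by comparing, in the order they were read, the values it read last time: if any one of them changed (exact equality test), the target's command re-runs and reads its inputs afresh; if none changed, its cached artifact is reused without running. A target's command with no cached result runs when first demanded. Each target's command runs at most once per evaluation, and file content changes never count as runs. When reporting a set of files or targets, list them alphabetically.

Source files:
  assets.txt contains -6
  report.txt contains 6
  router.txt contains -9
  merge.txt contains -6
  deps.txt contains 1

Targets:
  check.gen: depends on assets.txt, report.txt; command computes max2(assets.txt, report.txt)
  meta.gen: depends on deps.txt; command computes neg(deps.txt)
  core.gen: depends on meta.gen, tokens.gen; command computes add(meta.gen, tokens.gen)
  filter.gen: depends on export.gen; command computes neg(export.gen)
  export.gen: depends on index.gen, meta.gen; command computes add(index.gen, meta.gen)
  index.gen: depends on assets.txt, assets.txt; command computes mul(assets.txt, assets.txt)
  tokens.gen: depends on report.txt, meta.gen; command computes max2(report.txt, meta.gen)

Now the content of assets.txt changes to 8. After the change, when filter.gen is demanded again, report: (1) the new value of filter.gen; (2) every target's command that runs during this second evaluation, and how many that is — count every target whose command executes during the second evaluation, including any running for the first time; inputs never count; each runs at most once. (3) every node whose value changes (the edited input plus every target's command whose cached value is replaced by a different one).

Demanding filter.gen again yields -63.
3 target commands run: export.gen, filter.gen, index.gen.
The nodes whose values change: assets.txt, export.gen, filter.gen, index.gen.

First demand of the output computes:
  index.gen = mul(-6, -6) = 36
  meta.gen = neg(1) = -1
  export.gen = add(36, -1) = 35
  filter.gen = neg(35) = -35

After the edit, cleaning proceeds:
  index.gen: a read changed (assets.txt -6->8; assets.txt -6->8) — executes, giving 64.
  export.gen: a read changed (index.gen 36->64) — executes, giving 63.
  filter.gen: a read changed (export.gen 35->63) — executes, giving -63.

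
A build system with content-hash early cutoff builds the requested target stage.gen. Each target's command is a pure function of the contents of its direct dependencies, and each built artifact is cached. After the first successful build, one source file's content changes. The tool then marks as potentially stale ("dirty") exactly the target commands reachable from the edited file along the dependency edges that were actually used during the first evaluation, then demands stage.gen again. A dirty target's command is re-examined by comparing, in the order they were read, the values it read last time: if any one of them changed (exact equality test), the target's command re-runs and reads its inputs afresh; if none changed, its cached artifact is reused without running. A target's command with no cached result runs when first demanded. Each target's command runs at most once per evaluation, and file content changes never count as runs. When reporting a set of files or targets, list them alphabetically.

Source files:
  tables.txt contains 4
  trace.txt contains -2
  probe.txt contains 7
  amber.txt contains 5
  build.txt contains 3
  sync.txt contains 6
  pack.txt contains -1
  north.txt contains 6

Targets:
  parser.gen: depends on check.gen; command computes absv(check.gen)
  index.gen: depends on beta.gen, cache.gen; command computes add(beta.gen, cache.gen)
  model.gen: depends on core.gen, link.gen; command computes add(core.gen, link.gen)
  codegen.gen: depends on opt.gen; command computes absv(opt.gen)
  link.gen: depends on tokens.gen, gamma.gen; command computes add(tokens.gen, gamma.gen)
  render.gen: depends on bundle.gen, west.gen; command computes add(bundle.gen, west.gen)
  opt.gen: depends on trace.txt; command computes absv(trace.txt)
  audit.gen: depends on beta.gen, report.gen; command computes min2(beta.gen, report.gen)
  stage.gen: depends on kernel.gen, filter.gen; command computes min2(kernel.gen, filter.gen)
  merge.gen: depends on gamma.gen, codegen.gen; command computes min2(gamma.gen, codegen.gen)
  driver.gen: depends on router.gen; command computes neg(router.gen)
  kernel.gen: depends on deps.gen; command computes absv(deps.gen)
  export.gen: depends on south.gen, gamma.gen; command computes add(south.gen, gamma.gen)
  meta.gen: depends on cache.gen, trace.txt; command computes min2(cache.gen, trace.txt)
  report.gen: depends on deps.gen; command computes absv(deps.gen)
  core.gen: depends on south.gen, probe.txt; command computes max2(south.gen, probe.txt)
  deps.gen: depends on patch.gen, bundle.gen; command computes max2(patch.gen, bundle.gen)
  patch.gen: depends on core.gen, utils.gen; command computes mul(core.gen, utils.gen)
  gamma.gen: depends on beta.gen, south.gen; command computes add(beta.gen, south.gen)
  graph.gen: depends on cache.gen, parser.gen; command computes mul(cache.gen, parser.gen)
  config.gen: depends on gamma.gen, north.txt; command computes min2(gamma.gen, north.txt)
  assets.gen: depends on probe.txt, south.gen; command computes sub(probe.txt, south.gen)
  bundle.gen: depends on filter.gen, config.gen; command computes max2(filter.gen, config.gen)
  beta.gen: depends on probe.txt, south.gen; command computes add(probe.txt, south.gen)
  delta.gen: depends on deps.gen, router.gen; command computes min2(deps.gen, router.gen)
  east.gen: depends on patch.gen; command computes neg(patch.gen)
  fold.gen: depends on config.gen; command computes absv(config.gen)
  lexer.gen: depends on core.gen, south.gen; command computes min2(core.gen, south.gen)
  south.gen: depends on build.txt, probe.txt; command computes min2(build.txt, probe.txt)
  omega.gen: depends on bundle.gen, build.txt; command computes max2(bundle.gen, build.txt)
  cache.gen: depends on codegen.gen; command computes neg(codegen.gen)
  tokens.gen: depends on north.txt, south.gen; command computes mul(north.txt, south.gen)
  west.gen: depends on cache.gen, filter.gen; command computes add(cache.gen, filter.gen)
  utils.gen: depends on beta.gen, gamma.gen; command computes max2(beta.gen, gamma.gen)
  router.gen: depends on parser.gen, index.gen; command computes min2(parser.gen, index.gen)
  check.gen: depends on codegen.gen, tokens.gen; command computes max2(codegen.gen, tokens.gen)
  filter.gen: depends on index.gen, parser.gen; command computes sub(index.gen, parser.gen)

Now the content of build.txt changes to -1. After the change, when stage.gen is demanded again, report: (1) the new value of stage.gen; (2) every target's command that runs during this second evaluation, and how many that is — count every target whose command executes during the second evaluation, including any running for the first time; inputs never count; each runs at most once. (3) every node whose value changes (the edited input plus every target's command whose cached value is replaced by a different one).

New value of stage.gen: 2.
Target commands that run: beta.gen, bundle.gen, check.gen, config.gen, core.gen, deps.gen, filter.gen, gamma.gen, index.gen, kernel.gen, parser.gen, patch.gen, south.gen, stage.gen, tokens.gen, utils.gen — 16 in total.
Values that change: beta.gen, build.txt, bundle.gen, check.gen, config.gen, deps.gen, filter.gen, gamma.gen, index.gen, kernel.gen, parser.gen, patch.gen, south.gen, stage.gen, tokens.gen, utils.gen.

First evaluation (everything demanded from the output):
  opt.gen = absv(-2) = 2
  codegen.gen = absv(2) = 2
  cache.gen = neg(2) = -2
  south.gen = min2(3, 7) = 3
  beta.gen = add(7, 3) = 10
  core.gen = max2(3, 7) = 7
  gamma.gen = add(10, 3) = 13
  config.gen = min2(13, 6) = 6
  index.gen = add(10, -2) = 8
  tokens.gen = mul(6, 3) = 18
  check.gen = max2(2, 18) = 18
  parser.gen = absv(18) = 18
  filter.gen = sub(8, 18) = -10
  bundle.gen = max2(-10, 6) = 6
  utils.gen = max2(10, 13) = 13
  patch.gen = mul(7, 13) = 91
  deps.gen = max2(91, 6) = 91
  kernel.gen = absv(91) = 91
  stage.gen = min2(91, -10) = -10

Propagation after the edit:
  south.gen: runs — build.txt 3->-1; result -1.
  beta.gen: runs — south.gen 3->-1; result 6.
  core.gen: runs — south.gen 3->-1; result 7 (same value as before).
  gamma.gen: runs — beta.gen 10->6; south.gen 3->-1; result 5.
  config.gen: runs — gamma.gen 13->5; result 5.
  index.gen: runs — beta.gen 10->6; result 4.
  tokens.gen: runs — south.gen 3->-1; result -6.
  check.gen: runs — tokens.gen 18->-6; result 2.
  parser.gen: runs — check.gen 18->2; result 2.
  filter.gen: runs — index.gen 8->4; parser.gen 18->2; result 2.
  bundle.gen: runs — filter.gen -10->2; config.gen 6->5; result 5.
  utils.gen: runs — beta.gen 10->6; gamma.gen 13->5; result 6.
  patch.gen: runs — utils.gen 13->6; result 42.
  deps.gen: runs — patch.gen 91->42; bundle.gen 6->5; result 42.
  kernel.gen: runs — deps.gen 91->42; result 42.
  stage.gen: runs — kernel.gen 91->42; filter.gen -10->2; result 2.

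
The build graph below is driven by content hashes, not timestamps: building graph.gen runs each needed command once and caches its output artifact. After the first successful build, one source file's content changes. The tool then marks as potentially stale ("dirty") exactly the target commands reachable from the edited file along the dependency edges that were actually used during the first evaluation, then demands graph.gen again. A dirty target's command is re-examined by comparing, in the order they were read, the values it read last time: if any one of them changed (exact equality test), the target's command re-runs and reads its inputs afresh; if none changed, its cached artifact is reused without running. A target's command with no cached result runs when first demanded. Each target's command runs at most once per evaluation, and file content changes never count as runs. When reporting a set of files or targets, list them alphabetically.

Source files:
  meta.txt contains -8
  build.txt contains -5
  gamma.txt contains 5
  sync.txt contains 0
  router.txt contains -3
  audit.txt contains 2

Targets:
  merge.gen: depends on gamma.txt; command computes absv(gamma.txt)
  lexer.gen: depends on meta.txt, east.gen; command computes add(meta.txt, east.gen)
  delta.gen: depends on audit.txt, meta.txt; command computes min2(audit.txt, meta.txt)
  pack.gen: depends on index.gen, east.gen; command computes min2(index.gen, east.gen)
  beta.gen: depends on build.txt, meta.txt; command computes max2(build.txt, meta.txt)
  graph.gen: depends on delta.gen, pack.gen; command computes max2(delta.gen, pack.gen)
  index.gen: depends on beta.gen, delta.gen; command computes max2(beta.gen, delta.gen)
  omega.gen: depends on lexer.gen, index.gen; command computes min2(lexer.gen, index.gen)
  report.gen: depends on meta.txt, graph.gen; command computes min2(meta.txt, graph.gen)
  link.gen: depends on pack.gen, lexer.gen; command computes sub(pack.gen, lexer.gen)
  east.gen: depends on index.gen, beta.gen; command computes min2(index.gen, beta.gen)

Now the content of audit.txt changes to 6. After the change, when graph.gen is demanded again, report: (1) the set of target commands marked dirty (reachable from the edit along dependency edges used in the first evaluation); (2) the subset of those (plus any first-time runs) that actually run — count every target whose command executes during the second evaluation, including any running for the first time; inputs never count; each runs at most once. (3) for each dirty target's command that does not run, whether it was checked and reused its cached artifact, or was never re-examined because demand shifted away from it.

Initial pass — values computed on the first demand:
  beta.gen = max2(-5, -8) = -5
  delta.gen = min2(2, -8) = -8
  index.gen = max2(-5, -8) = -5
  east.gen = min2(-5, -5) = -5
  pack.gen = min2(-5, -5) = -5
  graph.gen = max2(-8, -5) = -5

Second demand — change propagation:
  delta.gen: re-runs because audit.txt 2->6; new result -8 (unchanged).
  index.gen: re-examined; everything it read last time is the same (beta.gen unchanged, delta.gen unchanged) — cache -5 kept, no run.
  east.gen: re-examined; everything it read last time is the same (index.gen unchanged, beta.gen unchanged) — cache -5 kept, no run.
  pack.gen: re-examined; everything it read last time is the same (index.gen unchanged, east.gen unchanged) — cache -5 kept, no run.
  graph.gen: re-examined; everything it read last time is the same (delta.gen unchanged, pack.gen unchanged) — cache -5 kept, no run.

The important point: delta.gen recomputes to an identical value, and the output ends up unchanged.

Dirty set: delta.gen, east.gen, graph.gen, index.gen, pack.gen.
Run set: delta.gen (1 run).
Re-examined without running (cache reused): east.gen, graph.gen, index.gen, pack.gen.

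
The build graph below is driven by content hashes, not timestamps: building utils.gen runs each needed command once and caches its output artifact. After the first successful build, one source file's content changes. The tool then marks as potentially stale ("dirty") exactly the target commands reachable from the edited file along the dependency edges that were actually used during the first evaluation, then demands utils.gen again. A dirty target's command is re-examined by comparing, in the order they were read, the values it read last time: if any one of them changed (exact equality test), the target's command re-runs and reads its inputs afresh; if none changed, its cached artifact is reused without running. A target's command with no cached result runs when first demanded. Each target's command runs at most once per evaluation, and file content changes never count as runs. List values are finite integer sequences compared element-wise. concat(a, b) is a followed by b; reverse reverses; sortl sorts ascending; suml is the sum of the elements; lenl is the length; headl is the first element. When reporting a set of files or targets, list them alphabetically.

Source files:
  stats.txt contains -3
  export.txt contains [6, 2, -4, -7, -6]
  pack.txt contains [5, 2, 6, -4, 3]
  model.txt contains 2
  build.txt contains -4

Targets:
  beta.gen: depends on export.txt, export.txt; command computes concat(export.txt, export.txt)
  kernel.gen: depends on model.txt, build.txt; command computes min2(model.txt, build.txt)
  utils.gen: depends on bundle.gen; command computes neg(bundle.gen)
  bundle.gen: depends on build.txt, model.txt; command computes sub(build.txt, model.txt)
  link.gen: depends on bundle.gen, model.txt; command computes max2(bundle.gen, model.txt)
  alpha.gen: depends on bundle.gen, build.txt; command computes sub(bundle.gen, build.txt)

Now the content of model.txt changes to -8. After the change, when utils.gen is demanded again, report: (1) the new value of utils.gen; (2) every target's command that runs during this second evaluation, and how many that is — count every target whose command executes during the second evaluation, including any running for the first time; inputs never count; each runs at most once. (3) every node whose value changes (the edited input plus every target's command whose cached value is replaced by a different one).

utils.gen now evaluates to -4.
Run set: bundle.gen, utils.gen (2 run).
Changed values: bundle.gen, model.txt, utils.gen.

Initial pass — values computed on the first demand:
  bundle.gen = sub(-4, 2) = -6
  utils.gen = neg(-6) = 6

Second demand — change propagation:
  bundle.gen: re-runs because model.txt 2->-8; new result 4.
  utils.gen: re-runs because bundle.gen -6->4; new result -4.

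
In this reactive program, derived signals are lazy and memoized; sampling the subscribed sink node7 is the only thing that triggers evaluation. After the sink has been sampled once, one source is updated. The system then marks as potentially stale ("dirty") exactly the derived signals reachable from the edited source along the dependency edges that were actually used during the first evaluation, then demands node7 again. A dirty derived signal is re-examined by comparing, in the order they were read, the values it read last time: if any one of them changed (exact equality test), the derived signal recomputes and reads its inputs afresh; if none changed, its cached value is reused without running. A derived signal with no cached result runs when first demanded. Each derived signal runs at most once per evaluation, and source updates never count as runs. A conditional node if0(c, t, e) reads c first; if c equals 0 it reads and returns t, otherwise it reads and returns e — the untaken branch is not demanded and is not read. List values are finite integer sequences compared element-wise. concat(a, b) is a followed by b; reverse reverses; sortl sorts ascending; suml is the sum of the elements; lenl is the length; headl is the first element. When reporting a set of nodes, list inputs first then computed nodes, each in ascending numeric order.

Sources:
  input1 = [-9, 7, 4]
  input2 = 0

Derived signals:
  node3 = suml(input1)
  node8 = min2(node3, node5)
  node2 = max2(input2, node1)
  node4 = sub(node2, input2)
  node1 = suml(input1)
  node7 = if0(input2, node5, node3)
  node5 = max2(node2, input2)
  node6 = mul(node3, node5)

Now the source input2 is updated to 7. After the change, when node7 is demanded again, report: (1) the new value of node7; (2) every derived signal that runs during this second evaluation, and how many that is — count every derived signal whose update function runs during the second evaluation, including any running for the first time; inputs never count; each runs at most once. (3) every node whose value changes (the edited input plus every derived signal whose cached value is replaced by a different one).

First demand of the output computes:
  node1 = suml([-9, 7, 4]) = 2
  node2 = max2(0, 2) = 2
  node5 = max2(2, 0) = 2
  node7 = if0(input2=0 -> then branch node5) = 2

After the edit, cleaning proceeds:
  node2: stays stale; no demand reaches it after the flip.
  node3: had never run; runs now, result 2.
  node5: stays stale; no demand reaches it after the flip.
  node7: a read changed (input2 0->7) — executes, giving 2 — identical to its old value.

Note the branch switch — demand abandons node2, node5, which are never re-examined.

Demanding node7 again yields 2.
2 derived signals run: node3, node7.
The nodes whose values change: input2.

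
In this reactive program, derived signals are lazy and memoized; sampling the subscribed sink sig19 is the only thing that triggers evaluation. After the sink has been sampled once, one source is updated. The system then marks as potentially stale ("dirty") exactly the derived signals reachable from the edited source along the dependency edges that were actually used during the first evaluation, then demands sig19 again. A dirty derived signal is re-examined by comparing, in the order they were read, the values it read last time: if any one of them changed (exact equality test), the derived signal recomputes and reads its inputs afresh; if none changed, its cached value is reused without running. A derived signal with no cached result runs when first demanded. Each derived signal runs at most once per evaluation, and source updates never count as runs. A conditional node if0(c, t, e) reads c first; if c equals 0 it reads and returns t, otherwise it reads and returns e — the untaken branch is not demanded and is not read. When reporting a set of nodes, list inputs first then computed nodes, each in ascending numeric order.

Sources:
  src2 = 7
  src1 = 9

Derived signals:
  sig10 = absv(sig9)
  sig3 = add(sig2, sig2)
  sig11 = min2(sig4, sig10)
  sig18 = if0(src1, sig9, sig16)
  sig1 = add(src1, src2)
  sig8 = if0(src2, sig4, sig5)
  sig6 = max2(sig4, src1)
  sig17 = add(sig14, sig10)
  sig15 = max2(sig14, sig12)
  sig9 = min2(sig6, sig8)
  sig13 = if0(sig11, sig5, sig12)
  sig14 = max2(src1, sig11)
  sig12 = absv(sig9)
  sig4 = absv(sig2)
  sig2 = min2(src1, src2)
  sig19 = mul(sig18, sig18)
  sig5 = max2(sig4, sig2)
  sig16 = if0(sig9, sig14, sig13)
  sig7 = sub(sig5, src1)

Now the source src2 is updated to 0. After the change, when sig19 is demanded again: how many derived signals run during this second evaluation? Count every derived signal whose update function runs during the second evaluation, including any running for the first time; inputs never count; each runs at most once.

First demand of the output computes:
  sig2 = min2(9, 7) = 7
  sig4 = absv(7) = 7
  sig5 = max2(7, 7) = 7
  sig6 = max2(7, 9) = 9
  sig8 = if0(src2=7 -> else branch sig5) = 7
  sig9 = min2(9, 7) = 7
  sig10 = absv(7) = 7
  sig11 = min2(7, 7) = 7
  sig12 = absv(7) = 7
  sig13 = if0(sig11=7 -> else branch sig12) = 7
  sig16 = if0(sig9=7 -> else branch sig13) = 7
  sig18 = if0(src1=9 -> else branch sig16) = 7
  sig19 = mul(7, 7) = 49

After the edit, cleaning proceeds:
  sig2: a read changed (src2 7->0) — executes, giving 0.
  sig4: a read changed (sig2 7->0) — executes, giving 0.
  sig5: stays stale; no demand reaches it after the flip.
  sig6: a read changed (sig4 7->0) — executes, giving 9 — identical to its old value.
  sig8: a read changed (src2 7->0) — executes, giving 0.
  sig9: a read changed (sig8 7->0) — executes, giving 0.
  sig10: a read changed (sig9 7->0) — executes, giving 0.
  sig11: a read changed (sig4 7->0; sig10 7->0) — executes, giving 0.
  sig12: stays stale; no demand reaches it after the flip.
  sig13: stays stale; no demand reaches it after the flip.
  sig14: had never run; runs now, result 9.
  sig16: a read changed (sig9 7->0) — executes, giving 9.
  sig18: a read changed (sig16 7->9) — executes, giving 9.
  sig19: a read changed (sig18 7->9; sig18 7->9) — executes, giving 81.

Note the branch switch — demand abandons sig5, sig12, sig13, which are never re-examined.

11 derived signals run: sig2, sig4, sig6, sig8, sig9, sig10, sig11, sig14, sig16, sig18, sig19.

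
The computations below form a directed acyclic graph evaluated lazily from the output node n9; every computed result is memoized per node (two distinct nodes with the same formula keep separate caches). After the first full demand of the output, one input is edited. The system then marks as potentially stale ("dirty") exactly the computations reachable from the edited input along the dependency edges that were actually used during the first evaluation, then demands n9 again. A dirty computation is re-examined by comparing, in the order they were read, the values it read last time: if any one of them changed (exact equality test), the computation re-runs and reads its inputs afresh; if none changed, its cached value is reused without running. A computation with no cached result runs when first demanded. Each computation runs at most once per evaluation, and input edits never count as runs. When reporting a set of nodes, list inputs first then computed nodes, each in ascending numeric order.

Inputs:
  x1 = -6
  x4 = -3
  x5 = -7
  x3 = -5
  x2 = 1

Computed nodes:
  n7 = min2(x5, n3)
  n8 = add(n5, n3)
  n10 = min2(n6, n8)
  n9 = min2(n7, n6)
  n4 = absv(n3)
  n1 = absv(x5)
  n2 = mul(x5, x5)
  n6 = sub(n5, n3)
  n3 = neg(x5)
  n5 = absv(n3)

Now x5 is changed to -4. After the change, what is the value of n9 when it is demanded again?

Demanding n9 again yields -4.

First demand of the output computes:
  n3 = neg(-7) = 7
  n5 = absv(7) = 7
  n6 = sub(7, 7) = 0
  n7 = min2(-7, 7) = -7
  n9 = min2(-7, 0) = -7

After the edit, cleaning proceeds:
  n3: a read changed (x5 -7->-4) — executes, giving 4.
  n5: a read changed (n3 7->4) — executes, giving 4.
  n6: a read changed (n5 7->4; n3 7->4) — executes, giving 0 — identical to its old value.
  n7: a read changed (x5 -7->-4; n3 7->4) — executes, giving -4.
  n9: a read changed (n7 -7->-4) — executes, giving -4.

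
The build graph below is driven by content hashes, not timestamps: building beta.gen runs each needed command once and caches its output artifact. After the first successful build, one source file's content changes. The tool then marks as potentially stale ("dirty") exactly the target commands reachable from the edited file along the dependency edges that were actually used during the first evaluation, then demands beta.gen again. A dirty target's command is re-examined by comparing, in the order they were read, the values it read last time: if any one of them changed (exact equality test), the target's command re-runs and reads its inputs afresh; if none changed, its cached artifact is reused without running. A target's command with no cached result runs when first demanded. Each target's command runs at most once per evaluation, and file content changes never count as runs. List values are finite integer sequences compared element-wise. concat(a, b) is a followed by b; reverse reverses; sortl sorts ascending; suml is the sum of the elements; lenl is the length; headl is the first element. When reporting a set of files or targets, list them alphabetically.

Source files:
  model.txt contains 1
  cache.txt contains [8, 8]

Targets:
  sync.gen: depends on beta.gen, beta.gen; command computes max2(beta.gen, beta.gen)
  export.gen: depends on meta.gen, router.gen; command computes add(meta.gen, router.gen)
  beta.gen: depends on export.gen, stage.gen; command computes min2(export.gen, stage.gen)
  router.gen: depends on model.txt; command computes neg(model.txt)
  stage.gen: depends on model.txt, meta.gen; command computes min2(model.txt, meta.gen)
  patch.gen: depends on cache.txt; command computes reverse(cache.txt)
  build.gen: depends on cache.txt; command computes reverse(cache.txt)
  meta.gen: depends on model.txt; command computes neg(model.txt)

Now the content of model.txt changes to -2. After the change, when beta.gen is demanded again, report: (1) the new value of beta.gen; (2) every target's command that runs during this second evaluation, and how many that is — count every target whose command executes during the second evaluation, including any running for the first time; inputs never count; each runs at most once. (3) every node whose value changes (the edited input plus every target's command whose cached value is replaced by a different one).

beta.gen now evaluates to -2.
Run set: beta.gen, export.gen, meta.gen, router.gen, stage.gen (5 run).
Changed values: export.gen, meta.gen, model.txt, router.gen, stage.gen.

Initial pass — values computed on the first demand:
  meta.gen = neg(1) = -1
  router.gen = neg(1) = -1
  export.gen = add(-1, -1) = -2
  stage.gen = min2(1, -1) = -1
  beta.gen = min2(-2, -1) = -2

Second demand — change propagation:
  meta.gen: re-runs because model.txt 1->-2; new result 2.
  router.gen: re-runs because model.txt 1->-2; new result 2.
  export.gen: re-runs because meta.gen -1->2; router.gen -1->2; new result 4.
  stage.gen: re-runs because model.txt 1->-2; meta.gen -1->2; new result -2.
  beta.gen: re-runs because export.gen -2->4; stage.gen -1->-2; new result -2 (unchanged).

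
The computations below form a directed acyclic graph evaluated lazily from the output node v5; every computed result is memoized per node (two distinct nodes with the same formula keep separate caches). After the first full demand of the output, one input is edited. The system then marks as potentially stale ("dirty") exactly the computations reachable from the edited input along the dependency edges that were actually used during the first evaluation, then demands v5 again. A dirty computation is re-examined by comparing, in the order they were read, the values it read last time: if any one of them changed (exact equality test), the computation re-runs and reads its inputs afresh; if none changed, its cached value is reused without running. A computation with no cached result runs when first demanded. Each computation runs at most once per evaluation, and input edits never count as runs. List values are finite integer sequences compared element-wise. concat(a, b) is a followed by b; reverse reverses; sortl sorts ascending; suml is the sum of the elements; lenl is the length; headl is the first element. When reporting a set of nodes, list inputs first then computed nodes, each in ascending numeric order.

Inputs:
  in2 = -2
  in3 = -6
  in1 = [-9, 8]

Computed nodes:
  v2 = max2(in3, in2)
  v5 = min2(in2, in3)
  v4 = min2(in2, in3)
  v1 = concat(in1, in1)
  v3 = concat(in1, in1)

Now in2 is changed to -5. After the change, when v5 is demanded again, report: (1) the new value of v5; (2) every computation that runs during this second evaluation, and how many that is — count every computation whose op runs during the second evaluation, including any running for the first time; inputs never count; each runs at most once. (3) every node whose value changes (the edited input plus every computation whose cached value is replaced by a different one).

Demanding v5 again yields -6.
1 computations run: v5.
The nodes whose values change: in2.

First demand of the output computes:
  v5 = min2(-2, -6) = -6

After the edit, cleaning proceeds:
  v5: a read changed (in2 -2->-5) — executes, giving -6 — identical to its old value.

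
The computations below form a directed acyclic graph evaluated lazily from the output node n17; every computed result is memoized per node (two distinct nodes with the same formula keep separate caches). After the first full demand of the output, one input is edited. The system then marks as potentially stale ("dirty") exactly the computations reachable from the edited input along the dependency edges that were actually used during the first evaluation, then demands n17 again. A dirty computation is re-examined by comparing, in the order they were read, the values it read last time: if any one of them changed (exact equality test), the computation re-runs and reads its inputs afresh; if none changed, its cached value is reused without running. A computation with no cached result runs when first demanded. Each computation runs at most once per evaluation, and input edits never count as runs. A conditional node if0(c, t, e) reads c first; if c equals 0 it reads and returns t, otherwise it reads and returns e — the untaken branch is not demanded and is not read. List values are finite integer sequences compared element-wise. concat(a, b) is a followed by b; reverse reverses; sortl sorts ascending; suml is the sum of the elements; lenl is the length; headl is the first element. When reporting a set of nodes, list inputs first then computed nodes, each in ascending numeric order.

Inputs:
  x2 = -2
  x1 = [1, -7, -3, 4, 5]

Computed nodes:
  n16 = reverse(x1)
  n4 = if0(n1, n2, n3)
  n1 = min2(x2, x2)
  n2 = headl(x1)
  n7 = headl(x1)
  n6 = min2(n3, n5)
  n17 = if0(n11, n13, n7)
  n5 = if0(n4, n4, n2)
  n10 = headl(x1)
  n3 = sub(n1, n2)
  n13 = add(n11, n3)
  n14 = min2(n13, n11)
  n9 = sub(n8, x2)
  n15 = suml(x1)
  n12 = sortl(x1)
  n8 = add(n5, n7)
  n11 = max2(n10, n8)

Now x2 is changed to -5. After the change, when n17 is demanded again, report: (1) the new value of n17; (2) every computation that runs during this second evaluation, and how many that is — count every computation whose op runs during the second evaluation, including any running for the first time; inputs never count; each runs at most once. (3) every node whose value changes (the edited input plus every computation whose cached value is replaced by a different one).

Demanding n17 again yields 1.
4 computations run: n1, n3, n4, n5.
The nodes whose values change: x2, n1, n3, n4.
Note the absorption at n5: it re-runs yet its value is the same, leaving the output's value untouched.

First demand of the output computes:
  n1 = min2(-2, -2) = -2
  n2 = headl([1, -7, -3, 4, 5]) = 1
  n3 = sub(-2, 1) = -3
  n4 = if0(n1=-2 -> else branch n3) = -3
  n5 = if0(n4=-3 -> else branch n2) = 1
  n7 = headl([1, -7, -3, 4, 5]) = 1
  n8 = add(1, 1) = 2
  n10 = headl([1, -7, -3, 4, 5]) = 1
  n11 = max2(1, 2) = 2
  n17 = if0(n11=2 -> else branch n7) = 1

After the edit, cleaning proceeds:
  n1: a read changed (x2 -2->-5; x2 -2->-5) — executes, giving -5.
  n3: a read changed (n1 -2->-5) — executes, giving -6.
  n4: a read changed (n1 -2->-5; n3 -3->-6) — executes, giving -6.
  n5: a read changed (n4 -3->-6) — executes, giving 1 — identical to its old value.
  n8: dirty, but its reads are unchanged (n5 unchanged, n7 unchanged); cached 2 stands.
  n11: dirty, but its reads are unchanged (n10 unchanged, n8 unchanged); cached 2 stands.
  n17: dirty, but its reads are unchanged (n11 unchanged, n7 unchanged); cached 1 stands.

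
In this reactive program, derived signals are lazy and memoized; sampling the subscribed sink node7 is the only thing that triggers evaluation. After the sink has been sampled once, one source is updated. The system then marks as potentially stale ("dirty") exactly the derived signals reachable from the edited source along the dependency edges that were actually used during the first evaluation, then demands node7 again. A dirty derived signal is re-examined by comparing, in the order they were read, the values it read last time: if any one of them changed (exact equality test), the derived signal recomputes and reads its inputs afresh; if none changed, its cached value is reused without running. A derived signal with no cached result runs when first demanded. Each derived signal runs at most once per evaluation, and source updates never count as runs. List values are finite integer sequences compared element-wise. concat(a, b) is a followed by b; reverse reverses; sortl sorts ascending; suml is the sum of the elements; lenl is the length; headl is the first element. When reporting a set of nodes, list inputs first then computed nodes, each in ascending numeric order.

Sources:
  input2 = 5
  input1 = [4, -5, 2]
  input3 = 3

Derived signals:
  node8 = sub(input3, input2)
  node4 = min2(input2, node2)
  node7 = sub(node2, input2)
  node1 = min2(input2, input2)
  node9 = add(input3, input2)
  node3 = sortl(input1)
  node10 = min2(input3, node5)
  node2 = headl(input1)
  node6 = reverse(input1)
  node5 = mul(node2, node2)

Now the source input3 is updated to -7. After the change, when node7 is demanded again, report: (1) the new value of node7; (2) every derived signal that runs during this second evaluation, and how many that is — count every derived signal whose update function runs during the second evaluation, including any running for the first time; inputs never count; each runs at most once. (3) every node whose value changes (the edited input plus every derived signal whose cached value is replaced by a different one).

First demand of the output computes:
  node2 = headl([4, -5, 2]) = 4
  node7 = sub(4, 5) = -1

After the edit, cleaning proceeds:
  input3 only reaches undemanded nodes; the second demand re-runs nothing.

Note the shortcut — input3 feeds only undemanded nodes, so no recomputation happens.

Demanding node7 again yields -1.
0 derived signals run: none.
The nodes whose values change: input3.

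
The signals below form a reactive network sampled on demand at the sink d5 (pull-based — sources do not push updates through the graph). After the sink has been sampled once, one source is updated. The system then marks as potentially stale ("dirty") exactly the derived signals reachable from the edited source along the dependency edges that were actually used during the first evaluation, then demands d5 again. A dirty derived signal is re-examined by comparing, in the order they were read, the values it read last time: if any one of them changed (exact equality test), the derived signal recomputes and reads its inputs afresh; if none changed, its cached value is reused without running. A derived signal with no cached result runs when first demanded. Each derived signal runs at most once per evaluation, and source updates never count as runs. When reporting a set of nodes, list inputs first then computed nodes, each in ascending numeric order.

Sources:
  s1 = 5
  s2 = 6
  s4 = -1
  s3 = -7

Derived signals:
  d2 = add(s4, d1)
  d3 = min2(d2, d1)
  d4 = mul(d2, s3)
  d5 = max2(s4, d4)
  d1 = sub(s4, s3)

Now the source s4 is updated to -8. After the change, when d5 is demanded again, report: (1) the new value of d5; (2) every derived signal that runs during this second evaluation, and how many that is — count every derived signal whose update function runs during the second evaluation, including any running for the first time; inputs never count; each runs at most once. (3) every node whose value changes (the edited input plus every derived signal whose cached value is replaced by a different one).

d5 now evaluates to 63.
Run set: d1, d2, d4, d5 (4 run).
Changed values: s4, d1, d2, d4, d5.

Initial pass — values computed on the first demand:
  d1 = sub(-1, -7) = 6
  d2 = add(-1, 6) = 5
  d4 = mul(5, -7) = -35
  d5 = max2(-1, -35) = -1

Second demand — change propagation:
  d1: re-runs because s4 -1->-8; new result -1.
  d2: re-runs because s4 -1->-8; d1 6->-1; new result -9.
  d4: re-runs because d2 5->-9; new result 63.
  d5: re-runs because s4 -1->-8; d4 -35->63; new result 63.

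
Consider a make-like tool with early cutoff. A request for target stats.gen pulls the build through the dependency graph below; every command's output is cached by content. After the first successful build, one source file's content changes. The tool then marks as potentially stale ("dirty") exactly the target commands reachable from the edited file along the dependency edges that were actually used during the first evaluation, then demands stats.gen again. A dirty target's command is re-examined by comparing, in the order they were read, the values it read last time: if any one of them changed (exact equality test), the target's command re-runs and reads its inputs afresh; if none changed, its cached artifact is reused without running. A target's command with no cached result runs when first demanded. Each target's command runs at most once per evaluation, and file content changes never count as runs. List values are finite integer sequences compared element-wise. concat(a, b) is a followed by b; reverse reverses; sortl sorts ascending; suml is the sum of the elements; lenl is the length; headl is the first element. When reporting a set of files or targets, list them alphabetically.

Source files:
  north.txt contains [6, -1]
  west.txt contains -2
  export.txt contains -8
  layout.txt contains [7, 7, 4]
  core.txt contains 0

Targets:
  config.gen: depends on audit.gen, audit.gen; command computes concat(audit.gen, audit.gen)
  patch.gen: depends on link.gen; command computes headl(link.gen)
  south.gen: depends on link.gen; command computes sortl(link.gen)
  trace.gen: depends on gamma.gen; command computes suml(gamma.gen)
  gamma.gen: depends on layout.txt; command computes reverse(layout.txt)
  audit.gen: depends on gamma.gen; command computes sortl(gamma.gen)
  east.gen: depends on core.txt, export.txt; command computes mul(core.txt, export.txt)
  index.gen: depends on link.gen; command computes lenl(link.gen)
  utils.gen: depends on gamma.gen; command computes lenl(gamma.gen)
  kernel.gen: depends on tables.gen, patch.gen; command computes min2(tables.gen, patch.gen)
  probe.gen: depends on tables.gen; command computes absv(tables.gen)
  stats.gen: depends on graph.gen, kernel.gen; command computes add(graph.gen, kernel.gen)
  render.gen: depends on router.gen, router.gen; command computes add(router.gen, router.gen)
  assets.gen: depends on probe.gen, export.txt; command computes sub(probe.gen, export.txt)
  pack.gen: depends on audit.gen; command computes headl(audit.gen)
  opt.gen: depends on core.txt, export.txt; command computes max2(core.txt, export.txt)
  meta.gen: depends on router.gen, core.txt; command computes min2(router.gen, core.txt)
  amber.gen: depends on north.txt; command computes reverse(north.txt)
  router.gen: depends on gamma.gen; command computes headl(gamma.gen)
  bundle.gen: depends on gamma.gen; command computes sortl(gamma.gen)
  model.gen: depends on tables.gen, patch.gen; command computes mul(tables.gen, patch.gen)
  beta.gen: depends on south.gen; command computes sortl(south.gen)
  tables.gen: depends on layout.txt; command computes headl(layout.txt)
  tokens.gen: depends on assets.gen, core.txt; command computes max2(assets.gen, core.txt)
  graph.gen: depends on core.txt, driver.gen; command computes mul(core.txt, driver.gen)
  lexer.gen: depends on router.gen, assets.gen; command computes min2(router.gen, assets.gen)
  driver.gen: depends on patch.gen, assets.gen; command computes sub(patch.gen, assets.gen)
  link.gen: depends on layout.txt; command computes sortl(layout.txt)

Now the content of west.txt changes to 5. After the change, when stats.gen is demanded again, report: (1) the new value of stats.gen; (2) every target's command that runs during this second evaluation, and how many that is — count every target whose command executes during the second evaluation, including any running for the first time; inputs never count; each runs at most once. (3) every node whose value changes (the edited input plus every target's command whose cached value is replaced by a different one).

Demanding stats.gen again yields 4.
0 target commands run: none.
The nodes whose values change: west.txt.
Note the shortcut — nothing in the graph depends on west.txt at all, so no recomputation happens.

First demand of the output computes:
  link.gen = sortl([7, 7, 4]) = [4, 7, 7]
  patch.gen = headl([4, 7, 7]) = 4
  tables.gen = headl([7, 7, 4]) = 7
  kernel.gen = min2(7, 4) = 4
  probe.gen = absv(7) = 7
  assets.gen = sub(7, -8) = 15
  driver.gen = sub(4, 15) = -11
  graph.gen = mul(0, -11) = 0
  stats.gen = add(0, 4) = 4

After the edit, cleaning proceeds:
  no node depends on west.txt at all; the second demand re-runs nothing.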